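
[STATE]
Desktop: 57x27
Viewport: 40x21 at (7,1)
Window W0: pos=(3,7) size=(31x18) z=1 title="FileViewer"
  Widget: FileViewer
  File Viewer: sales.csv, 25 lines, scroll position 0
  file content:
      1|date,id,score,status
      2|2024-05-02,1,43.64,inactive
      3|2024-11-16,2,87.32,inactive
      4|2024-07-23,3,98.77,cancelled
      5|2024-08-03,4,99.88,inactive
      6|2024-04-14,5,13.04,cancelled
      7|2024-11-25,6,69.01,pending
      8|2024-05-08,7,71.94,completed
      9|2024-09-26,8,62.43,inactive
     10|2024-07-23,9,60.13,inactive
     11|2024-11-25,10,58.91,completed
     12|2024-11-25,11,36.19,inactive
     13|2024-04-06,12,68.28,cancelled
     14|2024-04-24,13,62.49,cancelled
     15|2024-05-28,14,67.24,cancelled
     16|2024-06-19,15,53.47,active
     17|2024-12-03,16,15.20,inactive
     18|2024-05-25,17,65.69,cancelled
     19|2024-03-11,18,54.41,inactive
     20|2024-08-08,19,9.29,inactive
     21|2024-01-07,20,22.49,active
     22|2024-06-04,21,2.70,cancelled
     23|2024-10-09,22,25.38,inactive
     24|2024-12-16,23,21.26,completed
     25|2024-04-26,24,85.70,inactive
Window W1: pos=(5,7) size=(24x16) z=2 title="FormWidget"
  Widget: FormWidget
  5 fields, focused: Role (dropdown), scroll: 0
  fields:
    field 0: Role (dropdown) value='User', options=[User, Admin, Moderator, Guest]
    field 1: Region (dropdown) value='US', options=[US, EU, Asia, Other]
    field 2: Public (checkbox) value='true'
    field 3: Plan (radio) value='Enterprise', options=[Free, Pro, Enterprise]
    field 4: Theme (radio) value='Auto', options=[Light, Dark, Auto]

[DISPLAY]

                                        
                                        
                                        
                                        
                                        
                                        
━━━━━━━━━━━━━━━━━━━━━┓━━━━┓             
FormWidget           ┃    ┃             
─────────────────────┨────┨             
 Role:       [User ▼]┃   ▲┃             
 Region:     [US   ▼]┃ve █┃             
 Public:     [x]     ┃ve ░┃             
 Plan:       ( ) Free┃led░┃             
 Theme:      ( ) Ligh┃ve ░┃             
                     ┃led░┃             
                     ┃g  ░┃             
                     ┃ted░┃             
                     ┃ve ░┃             
                     ┃ve ░┃             
                     ┃ete░┃             
                     ┃ive░┃             


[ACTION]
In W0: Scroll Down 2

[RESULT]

                                        
                                        
                                        
                                        
                                        
                                        
━━━━━━━━━━━━━━━━━━━━━┓━━━━┓             
FormWidget           ┃    ┃             
─────────────────────┨────┨             
 Role:       [User ▼]┃ve ▲┃             
 Region:     [US   ▼]┃led░┃             
 Public:     [x]     ┃ve ░┃             
 Plan:       ( ) Free┃led█┃             
 Theme:      ( ) Ligh┃g  ░┃             
                     ┃ted░┃             
                     ┃ve ░┃             
                     ┃ve ░┃             
                     ┃ete░┃             
                     ┃ive░┃             
                     ┃lle░┃             
                     ┃lle░┃             


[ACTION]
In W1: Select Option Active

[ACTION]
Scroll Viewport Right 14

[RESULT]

                                        
                                        
                                        
                                        
                                        
                                        
━━━━━━━━━━━┓━━━━┓                       
           ┃    ┃                       
───────────┨────┨                       
   [User ▼]┃ve ▲┃                       
   [US   ▼]┃led░┃                       
   [x]     ┃ve ░┃                       
   ( ) Free┃led█┃                       
   ( ) Ligh┃g  ░┃                       
           ┃ted░┃                       
           ┃ve ░┃                       
           ┃ve ░┃                       
           ┃ete░┃                       
           ┃ive░┃                       
           ┃lle░┃                       
           ┃lle░┃                       


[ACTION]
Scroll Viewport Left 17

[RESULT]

                                        
                                        
                                        
                                        
                                        
                                        
   ┏━┏━━━━━━━━━━━━━━━━━━━━━━┓━━━━┓      
   ┃ ┃ FormWidget           ┃    ┃      
   ┠─┠──────────────────────┨────┨      
   ┃2┃> Role:       [User ▼]┃ve ▲┃      
   ┃2┃  Region:     [US   ▼]┃led░┃      
   ┃2┃  Public:     [x]     ┃ve ░┃      
   ┃2┃  Plan:       ( ) Free┃led█┃      
   ┃2┃  Theme:      ( ) Ligh┃g  ░┃      
   ┃2┃                      ┃ted░┃      
   ┃2┃                      ┃ve ░┃      
   ┃2┃                      ┃ve ░┃      
   ┃2┃                      ┃ete░┃      
   ┃2┃                      ┃ive░┃      
   ┃2┃                      ┃lle░┃      
   ┃2┃                      ┃lle░┃      


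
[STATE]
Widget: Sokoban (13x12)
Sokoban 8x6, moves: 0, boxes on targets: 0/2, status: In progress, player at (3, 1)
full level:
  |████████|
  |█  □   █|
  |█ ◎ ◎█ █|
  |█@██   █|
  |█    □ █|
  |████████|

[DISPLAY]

████████     
█  □   █     
█ ◎ ◎█ █     
█@██   █     
█    □ █     
████████     
Moves: 0  0/2
             
             
             
             
             


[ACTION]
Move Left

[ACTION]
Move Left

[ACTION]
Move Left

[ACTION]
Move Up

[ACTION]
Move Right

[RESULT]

████████     
█  □   █     
█ + ◎█ █     
█ ██   █     
█    □ █     
████████     
Moves: 2  0/2
             
             
             
             
             


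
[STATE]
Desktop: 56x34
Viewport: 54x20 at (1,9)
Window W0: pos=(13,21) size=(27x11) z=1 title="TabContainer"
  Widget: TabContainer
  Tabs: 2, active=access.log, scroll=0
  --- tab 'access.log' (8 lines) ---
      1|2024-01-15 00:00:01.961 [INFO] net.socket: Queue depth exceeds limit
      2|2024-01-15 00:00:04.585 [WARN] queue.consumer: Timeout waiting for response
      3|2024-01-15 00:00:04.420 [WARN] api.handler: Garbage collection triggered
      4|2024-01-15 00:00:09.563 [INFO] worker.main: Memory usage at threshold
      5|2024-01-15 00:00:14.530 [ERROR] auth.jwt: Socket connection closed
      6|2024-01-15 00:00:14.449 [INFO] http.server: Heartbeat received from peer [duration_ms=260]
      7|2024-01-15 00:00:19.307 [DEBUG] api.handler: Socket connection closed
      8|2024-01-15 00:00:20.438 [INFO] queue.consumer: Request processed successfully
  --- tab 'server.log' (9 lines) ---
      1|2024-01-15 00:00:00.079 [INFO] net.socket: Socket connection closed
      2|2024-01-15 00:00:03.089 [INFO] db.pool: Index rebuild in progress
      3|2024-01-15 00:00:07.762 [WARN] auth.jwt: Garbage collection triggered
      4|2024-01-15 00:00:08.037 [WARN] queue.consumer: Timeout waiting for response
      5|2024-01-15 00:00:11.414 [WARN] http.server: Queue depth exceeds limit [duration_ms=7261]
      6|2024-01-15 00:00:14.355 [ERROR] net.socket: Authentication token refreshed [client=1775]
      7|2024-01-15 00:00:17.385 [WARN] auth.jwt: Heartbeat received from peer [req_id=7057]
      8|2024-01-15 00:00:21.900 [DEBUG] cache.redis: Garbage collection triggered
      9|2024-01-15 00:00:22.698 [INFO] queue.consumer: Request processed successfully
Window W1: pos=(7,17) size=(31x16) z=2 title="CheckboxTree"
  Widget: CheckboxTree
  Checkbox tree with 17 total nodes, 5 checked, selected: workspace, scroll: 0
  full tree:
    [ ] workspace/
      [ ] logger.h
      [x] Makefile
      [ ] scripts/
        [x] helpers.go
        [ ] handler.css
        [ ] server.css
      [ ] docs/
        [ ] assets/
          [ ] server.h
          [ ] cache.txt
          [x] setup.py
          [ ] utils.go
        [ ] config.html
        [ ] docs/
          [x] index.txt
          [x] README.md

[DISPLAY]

                                                      
                                                      
                                                      
                                                      
                                                      
                                                      
                                                      
                                                      
      ┏━━━━━━━━━━━━━━━━━━━━━━━━━━━━━┓                 
      ┃ CheckboxTree                ┃                 
      ┠─────────────────────────────┨                 
      ┃>[-] workspace/              ┃                 
      ┃   [ ] logger.h              ┃━┓               
      ┃   [x] Makefile              ┃ ┃               
      ┃   [-] scripts/              ┃─┨               
      ┃     [x] helpers.go          ┃ ┃               
      ┃     [ ] handler.css         ┃─┃               
      ┃     [ ] server.css          ┃[┃               
      ┃   [-] docs/                 ┃[┃               
      ┃     [-] assets/             ┃[┃               


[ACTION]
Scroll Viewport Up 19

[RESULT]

                                                      
                                                      
                                                      
                                                      
                                                      
                                                      
                                                      
                                                      
                                                      
                                                      
                                                      
                                                      
                                                      
                                                      
                                                      
                                                      
                                                      
      ┏━━━━━━━━━━━━━━━━━━━━━━━━━━━━━┓                 
      ┃ CheckboxTree                ┃                 
      ┠─────────────────────────────┨                 


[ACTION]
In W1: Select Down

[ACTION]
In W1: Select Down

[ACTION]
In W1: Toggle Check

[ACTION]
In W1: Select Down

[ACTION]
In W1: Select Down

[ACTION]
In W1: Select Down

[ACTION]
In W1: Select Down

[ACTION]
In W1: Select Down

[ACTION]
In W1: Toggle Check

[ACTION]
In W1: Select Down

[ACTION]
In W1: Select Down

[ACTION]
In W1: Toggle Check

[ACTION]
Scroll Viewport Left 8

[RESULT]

                                                      
                                                      
                                                      
                                                      
                                                      
                                                      
                                                      
                                                      
                                                      
                                                      
                                                      
                                                      
                                                      
                                                      
                                                      
                                                      
                                                      
       ┏━━━━━━━━━━━━━━━━━━━━━━━━━━━━━┓                
       ┃ CheckboxTree                ┃                
       ┠─────────────────────────────┨                


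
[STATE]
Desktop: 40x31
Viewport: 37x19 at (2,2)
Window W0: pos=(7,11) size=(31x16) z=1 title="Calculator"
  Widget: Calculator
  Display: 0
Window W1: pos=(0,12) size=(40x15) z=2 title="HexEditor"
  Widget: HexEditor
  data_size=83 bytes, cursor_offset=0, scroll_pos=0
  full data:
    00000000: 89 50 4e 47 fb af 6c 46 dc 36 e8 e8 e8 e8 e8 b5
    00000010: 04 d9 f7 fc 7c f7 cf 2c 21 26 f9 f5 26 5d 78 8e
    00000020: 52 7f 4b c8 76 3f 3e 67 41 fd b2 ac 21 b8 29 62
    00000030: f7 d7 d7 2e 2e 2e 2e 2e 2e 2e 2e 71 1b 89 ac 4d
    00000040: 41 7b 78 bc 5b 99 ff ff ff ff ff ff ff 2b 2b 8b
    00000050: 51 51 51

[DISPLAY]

                                     
                                     
                                     
                                     
                                     
                                     
                                     
                                     
                                     
     ┏━━━━━━━━━━━━━━━━━━━━━━━━━━━━━┓ 
━━━━━━━━━━━━━━━━━━━━━━━━━━━━━━━━━━━━━
HexEditor                            
─────────────────────────────────────
0000000  89 50 4e 47 fb af 6c 46  dc 
0000010  04 d9 f7 fc 7c f7 cf 2c  21 
0000020  52 7f 4b c8 76 3f 3e 67  41 
0000030  f7 d7 d7 2e 2e 2e 2e 2e  2e 
0000040  41 7b 78 bc 5b 99 ff ff  ff 
0000050  51 51 51                    


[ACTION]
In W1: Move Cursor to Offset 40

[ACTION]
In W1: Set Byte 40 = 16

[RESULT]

                                     
                                     
                                     
                                     
                                     
                                     
                                     
                                     
                                     
     ┏━━━━━━━━━━━━━━━━━━━━━━━━━━━━━┓ 
━━━━━━━━━━━━━━━━━━━━━━━━━━━━━━━━━━━━━
HexEditor                            
─────────────────────────────────────
0000000  89 50 4e 47 fb af 6c 46  dc 
0000010  04 d9 f7 fc 7c f7 cf 2c  21 
0000020  52 7f 4b c8 76 3f 3e 67  16 
0000030  f7 d7 d7 2e 2e 2e 2e 2e  2e 
0000040  41 7b 78 bc 5b 99 ff ff  ff 
0000050  51 51 51                    


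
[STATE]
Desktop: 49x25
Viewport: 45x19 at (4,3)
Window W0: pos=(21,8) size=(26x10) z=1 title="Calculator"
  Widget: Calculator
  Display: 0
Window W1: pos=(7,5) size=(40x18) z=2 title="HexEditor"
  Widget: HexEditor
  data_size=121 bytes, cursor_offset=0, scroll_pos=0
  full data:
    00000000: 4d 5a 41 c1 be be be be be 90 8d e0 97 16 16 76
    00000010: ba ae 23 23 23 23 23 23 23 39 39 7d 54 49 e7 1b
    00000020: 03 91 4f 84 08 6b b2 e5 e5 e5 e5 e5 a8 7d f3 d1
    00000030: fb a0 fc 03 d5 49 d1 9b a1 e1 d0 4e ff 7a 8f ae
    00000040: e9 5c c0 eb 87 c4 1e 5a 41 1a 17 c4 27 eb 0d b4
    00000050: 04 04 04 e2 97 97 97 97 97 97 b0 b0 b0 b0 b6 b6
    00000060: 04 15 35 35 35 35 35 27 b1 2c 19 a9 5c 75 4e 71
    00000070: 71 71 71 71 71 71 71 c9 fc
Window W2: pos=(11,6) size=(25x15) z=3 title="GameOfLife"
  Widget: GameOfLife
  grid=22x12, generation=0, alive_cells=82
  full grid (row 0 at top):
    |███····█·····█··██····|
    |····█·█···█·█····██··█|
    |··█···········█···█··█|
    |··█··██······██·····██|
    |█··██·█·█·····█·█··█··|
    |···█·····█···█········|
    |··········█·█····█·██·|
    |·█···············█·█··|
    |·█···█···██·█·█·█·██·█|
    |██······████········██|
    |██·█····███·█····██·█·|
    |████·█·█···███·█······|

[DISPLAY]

                                             
                                             
   ┏━━━━━━━━━━━━━━━━━━━━━━━━━━━━━━━━━━━━━━┓  
   ┃ He┏━━━━━━━━━━━━━━━━━━━━━━━┓          ┃  
   ┠───┃ GameOfLife            ┃──────────┨  
   ┃000┠───────────────────────┨be be  be ┃  
   ┃000┃Gen: 0                 ┃23 23  23 ┃  
   ┃000┃····█·█···█·█····██··█ ┃b2 e5  e5 ┃  
   ┃000┃··█···········█···█··█ ┃d1 9b  a1 ┃  
   ┃000┃··█··██······██·····██ ┃1e 5a  41 ┃  
   ┃000┃█··██·█·█·····█·█··█·· ┃97 97  97 ┃  
   ┃000┃···█·····█···█········ ┃35 27  b1 ┃  
   ┃000┃··········█·█····█·██· ┃71 c9  fc ┃  
   ┃   ┃·█···············█·█·· ┃          ┃  
   ┃   ┃·█···█···██·█·█·█·██·█ ┃          ┃  
   ┃   ┃██······████········██ ┃          ┃  
   ┃   ┃██·█····███·█····██·█· ┃          ┃  
   ┃   ┗━━━━━━━━━━━━━━━━━━━━━━━┛          ┃  
   ┃                                      ┃  


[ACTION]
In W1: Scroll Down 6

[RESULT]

                                             
                                             
   ┏━━━━━━━━━━━━━━━━━━━━━━━━━━━━━━━━━━━━━━┓  
   ┃ He┏━━━━━━━━━━━━━━━━━━━━━━━┓          ┃  
   ┠───┃ GameOfLife            ┃──────────┨  
   ┃000┠───────────────────────┨35 27  b1 ┃  
   ┃000┃Gen: 0                 ┃71 c9  fc ┃  
   ┃   ┃····█·█···█·█····██··█ ┃          ┃  
   ┃   ┃··█···········█···█··█ ┃          ┃  
   ┃   ┃··█··██······██·····██ ┃          ┃  
   ┃   ┃█··██·█·█·····█·█··█·· ┃          ┃  
   ┃   ┃···█·····█···█········ ┃          ┃  
   ┃   ┃··········█·█····█·██· ┃          ┃  
   ┃   ┃·█···············█·█·· ┃          ┃  
   ┃   ┃·█···█···██·█·█·█·██·█ ┃          ┃  
   ┃   ┃██······████········██ ┃          ┃  
   ┃   ┃██·█····███·█····██·█· ┃          ┃  
   ┃   ┗━━━━━━━━━━━━━━━━━━━━━━━┛          ┃  
   ┃                                      ┃  


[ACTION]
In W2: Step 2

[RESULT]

                                             
                                             
   ┏━━━━━━━━━━━━━━━━━━━━━━━━━━━━━━━━━━━━━━┓  
   ┃ He┏━━━━━━━━━━━━━━━━━━━━━━━┓          ┃  
   ┠───┃ GameOfLife            ┃──────────┨  
   ┃000┠───────────────────────┨35 27  b1 ┃  
   ┃000┃Gen: 2                 ┃71 c9  fc ┃  
   ┃   ┃··██···········██····· ┃          ┃  
   ┃   ┃·█····██······██·█···█ ┃          ┃  
   ┃   ┃·█···········█·······█ ┃          ┃  
   ┃   ┃·█·····██······█··█··· ┃          ┃  
   ┃   ┃··█·██········█···█··█ ┃          ┃  
   ┃   ┃·········██······█··█· ┃          ┃  
   ┃   ┃·········█······██···· ┃          ┃  
   ┃   ┃·········█··██··███·█· ┃          ┃  
   ┃   ┃··██········██·······█ ┃          ┃  
   ┃   ┃···██···███···█·····██ ┃          ┃  
   ┃   ┗━━━━━━━━━━━━━━━━━━━━━━━┛          ┃  
   ┃                                      ┃  


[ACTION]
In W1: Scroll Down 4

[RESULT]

                                             
                                             
   ┏━━━━━━━━━━━━━━━━━━━━━━━━━━━━━━━━━━━━━━┓  
   ┃ He┏━━━━━━━━━━━━━━━━━━━━━━━┓          ┃  
   ┠───┃ GameOfLife            ┃──────────┨  
   ┃000┠───────────────────────┨71 c9  fc ┃  
   ┃   ┃Gen: 2                 ┃          ┃  
   ┃   ┃··██···········██····· ┃          ┃  
   ┃   ┃·█····██······██·█···█ ┃          ┃  
   ┃   ┃·█···········█·······█ ┃          ┃  
   ┃   ┃·█·····██······█··█··· ┃          ┃  
   ┃   ┃··█·██········█···█··█ ┃          ┃  
   ┃   ┃·········██······█··█· ┃          ┃  
   ┃   ┃·········█······██···· ┃          ┃  
   ┃   ┃·········█··██··███·█· ┃          ┃  
   ┃   ┃··██········██·······█ ┃          ┃  
   ┃   ┃···██···███···█·····██ ┃          ┃  
   ┃   ┗━━━━━━━━━━━━━━━━━━━━━━━┛          ┃  
   ┃                                      ┃  


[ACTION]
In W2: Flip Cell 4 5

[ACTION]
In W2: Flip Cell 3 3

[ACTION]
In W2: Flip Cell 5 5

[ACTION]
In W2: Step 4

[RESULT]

                                             
                                             
   ┏━━━━━━━━━━━━━━━━━━━━━━━━━━━━━━━━━━━━━━┓  
   ┃ He┏━━━━━━━━━━━━━━━━━━━━━━━┓          ┃  
   ┠───┃ GameOfLife            ┃──────────┨  
   ┃000┠───────────────────────┨71 c9  fc ┃  
   ┃   ┃Gen: 6                 ┃          ┃  
   ┃   ┃·█·██··········█······ ┃          ┃  
   ┃   ┃██···················· ┃          ┃  
   ┃   ┃█···█················· ┃          ┃  
   ┃   ┃█·███················· ┃          ┃  
   ┃   ┃·██·······██···█··█··· ┃          ┃  
   ┃   ┃··········██···█████·· ┃          ┃  
   ┃   ┃·········█·███···█···· ┃          ┃  
   ┃   ┃·······███·██····█···· ┃          ┃  
   ┃   ┃·······█···██········· ┃          ┃  
   ┃   ┃········██··········█· ┃          ┃  
   ┃   ┗━━━━━━━━━━━━━━━━━━━━━━━┛          ┃  
   ┃                                      ┃  


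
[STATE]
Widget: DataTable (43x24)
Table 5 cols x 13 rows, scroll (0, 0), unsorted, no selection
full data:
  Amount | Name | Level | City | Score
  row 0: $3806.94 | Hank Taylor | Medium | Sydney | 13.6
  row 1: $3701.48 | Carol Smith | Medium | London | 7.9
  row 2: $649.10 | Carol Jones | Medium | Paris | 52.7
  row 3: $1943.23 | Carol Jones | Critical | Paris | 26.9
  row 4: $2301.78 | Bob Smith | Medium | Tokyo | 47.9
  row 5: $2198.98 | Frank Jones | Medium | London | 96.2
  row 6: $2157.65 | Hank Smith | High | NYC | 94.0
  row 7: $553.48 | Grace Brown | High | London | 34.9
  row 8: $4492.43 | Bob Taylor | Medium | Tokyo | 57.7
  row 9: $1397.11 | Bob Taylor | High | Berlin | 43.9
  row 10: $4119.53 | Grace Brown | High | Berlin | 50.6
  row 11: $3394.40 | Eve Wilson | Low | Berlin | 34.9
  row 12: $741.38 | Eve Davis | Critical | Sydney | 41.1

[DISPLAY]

Amount  │Name       │Level   │City  │Score 
────────┼───────────┼────────┼──────┼───── 
$3806.94│Hank Taylor│Medium  │Sydney│13.6  
$3701.48│Carol Smith│Medium  │London│7.9   
$649.10 │Carol Jones│Medium  │Paris │52.7  
$1943.23│Carol Jones│Critical│Paris │26.9  
$2301.78│Bob Smith  │Medium  │Tokyo │47.9  
$2198.98│Frank Jones│Medium  │London│96.2  
$2157.65│Hank Smith │High    │NYC   │94.0  
$553.48 │Grace Brown│High    │London│34.9  
$4492.43│Bob Taylor │Medium  │Tokyo │57.7  
$1397.11│Bob Taylor │High    │Berlin│43.9  
$4119.53│Grace Brown│High    │Berlin│50.6  
$3394.40│Eve Wilson │Low     │Berlin│34.9  
$741.38 │Eve Davis  │Critical│Sydney│41.1  
                                           
                                           
                                           
                                           
                                           
                                           
                                           
                                           
                                           


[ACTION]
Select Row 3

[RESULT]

Amount  │Name       │Level   │City  │Score 
────────┼───────────┼────────┼──────┼───── 
$3806.94│Hank Taylor│Medium  │Sydney│13.6  
$3701.48│Carol Smith│Medium  │London│7.9   
$649.10 │Carol Jones│Medium  │Paris │52.7  
>1943.23│Carol Jones│Critical│Paris │26.9  
$2301.78│Bob Smith  │Medium  │Tokyo │47.9  
$2198.98│Frank Jones│Medium  │London│96.2  
$2157.65│Hank Smith │High    │NYC   │94.0  
$553.48 │Grace Brown│High    │London│34.9  
$4492.43│Bob Taylor │Medium  │Tokyo │57.7  
$1397.11│Bob Taylor │High    │Berlin│43.9  
$4119.53│Grace Brown│High    │Berlin│50.6  
$3394.40│Eve Wilson │Low     │Berlin│34.9  
$741.38 │Eve Davis  │Critical│Sydney│41.1  
                                           
                                           
                                           
                                           
                                           
                                           
                                           
                                           
                                           


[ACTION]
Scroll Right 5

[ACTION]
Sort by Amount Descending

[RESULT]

Amount ▼│Name       │Level   │City  │Score 
────────┼───────────┼────────┼──────┼───── 
$4492.43│Bob Taylor │Medium  │Tokyo │57.7  
$4119.53│Grace Brown│High    │Berlin│50.6  
$3806.94│Hank Taylor│Medium  │Sydney│13.6  
>3701.48│Carol Smith│Medium  │London│7.9   
$3394.40│Eve Wilson │Low     │Berlin│34.9  
$2301.78│Bob Smith  │Medium  │Tokyo │47.9  
$2198.98│Frank Jones│Medium  │London│96.2  
$2157.65│Hank Smith │High    │NYC   │94.0  
$1943.23│Carol Jones│Critical│Paris │26.9  
$1397.11│Bob Taylor │High    │Berlin│43.9  
$741.38 │Eve Davis  │Critical│Sydney│41.1  
$649.10 │Carol Jones│Medium  │Paris │52.7  
$553.48 │Grace Brown│High    │London│34.9  
                                           
                                           
                                           
                                           
                                           
                                           
                                           
                                           
                                           


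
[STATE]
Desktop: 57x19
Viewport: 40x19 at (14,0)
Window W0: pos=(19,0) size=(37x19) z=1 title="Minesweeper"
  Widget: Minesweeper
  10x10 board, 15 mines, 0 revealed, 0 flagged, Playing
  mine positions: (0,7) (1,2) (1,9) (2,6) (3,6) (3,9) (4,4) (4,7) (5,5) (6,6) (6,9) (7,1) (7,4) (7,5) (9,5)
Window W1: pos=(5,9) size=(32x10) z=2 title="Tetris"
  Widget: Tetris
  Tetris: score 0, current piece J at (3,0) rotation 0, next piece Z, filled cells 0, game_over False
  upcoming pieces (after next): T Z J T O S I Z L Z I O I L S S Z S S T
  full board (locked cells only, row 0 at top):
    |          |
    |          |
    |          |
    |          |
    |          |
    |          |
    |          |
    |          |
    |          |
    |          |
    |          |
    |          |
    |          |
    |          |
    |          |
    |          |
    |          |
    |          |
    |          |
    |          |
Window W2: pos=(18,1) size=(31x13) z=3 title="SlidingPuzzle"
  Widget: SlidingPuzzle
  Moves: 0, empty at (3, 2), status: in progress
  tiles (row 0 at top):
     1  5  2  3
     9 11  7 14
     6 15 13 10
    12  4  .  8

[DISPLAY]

     ┏━━━━━━━━━━━━━━━━━━━━━━━━━━━━━━━━━━
    ┏━━━━━━━━━━━━━━━━━━━━━━━━━━━━━┓     
    ┃ SlidingPuzzle               ┃─────
    ┠─────────────────────────────┨     
    ┃┌────┬────┬────┬────┐        ┃     
    ┃│  1 │  5 │  2 │  3 │        ┃     
    ┃├────┼────┼────┼────┤        ┃     
    ┃│  9 │ 11 │  7 │ 14 │        ┃     
    ┃├────┼────┼────┼────┤        ┃     
━━━━┃│  6 │ 15 │ 13 │ 10 │        ┃     
    ┃├────┼────┼────┼────┤        ┃     
────┃│ 12 │  4 │    │  8 │        ┃     
  │N┃└────┴────┴────┴────┘        ┃     
  │▓┗━━━━━━━━━━━━━━━━━━━━━━━━━━━━━┛     
  │ ▓▓                ┃                 
  │                   ┃                 
  │                   ┃                 
  │                   ┃                 
━━━━━━━━━━━━━━━━━━━━━━┛━━━━━━━━━━━━━━━━━


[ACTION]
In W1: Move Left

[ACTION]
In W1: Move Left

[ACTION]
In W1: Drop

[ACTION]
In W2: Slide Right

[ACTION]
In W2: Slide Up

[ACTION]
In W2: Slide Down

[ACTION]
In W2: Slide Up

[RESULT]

     ┏━━━━━━━━━━━━━━━━━━━━━━━━━━━━━━━━━━
    ┏━━━━━━━━━━━━━━━━━━━━━━━━━━━━━┓     
    ┃ SlidingPuzzle               ┃─────
    ┠─────────────────────────────┨     
    ┃┌────┬────┬────┬────┐        ┃     
    ┃│  1 │  5 │  2 │  3 │        ┃     
    ┃├────┼────┼────┼────┤        ┃     
    ┃│  9 │ 11 │  7 │ 14 │        ┃     
    ┃├────┼────┼────┼────┤        ┃     
━━━━┃│  6 │ 15 │ 13 │ 10 │        ┃     
    ┃├────┼────┼────┼────┤        ┃     
────┃│ 12 │    │  4 │  8 │        ┃     
  │N┃└────┴────┴────┴────┘        ┃     
  │▓┗━━━━━━━━━━━━━━━━━━━━━━━━━━━━━┛     
  │ ▓▓                ┃                 
  │                   ┃                 
  │                   ┃                 
  │                   ┃                 
━━━━━━━━━━━━━━━━━━━━━━┛━━━━━━━━━━━━━━━━━


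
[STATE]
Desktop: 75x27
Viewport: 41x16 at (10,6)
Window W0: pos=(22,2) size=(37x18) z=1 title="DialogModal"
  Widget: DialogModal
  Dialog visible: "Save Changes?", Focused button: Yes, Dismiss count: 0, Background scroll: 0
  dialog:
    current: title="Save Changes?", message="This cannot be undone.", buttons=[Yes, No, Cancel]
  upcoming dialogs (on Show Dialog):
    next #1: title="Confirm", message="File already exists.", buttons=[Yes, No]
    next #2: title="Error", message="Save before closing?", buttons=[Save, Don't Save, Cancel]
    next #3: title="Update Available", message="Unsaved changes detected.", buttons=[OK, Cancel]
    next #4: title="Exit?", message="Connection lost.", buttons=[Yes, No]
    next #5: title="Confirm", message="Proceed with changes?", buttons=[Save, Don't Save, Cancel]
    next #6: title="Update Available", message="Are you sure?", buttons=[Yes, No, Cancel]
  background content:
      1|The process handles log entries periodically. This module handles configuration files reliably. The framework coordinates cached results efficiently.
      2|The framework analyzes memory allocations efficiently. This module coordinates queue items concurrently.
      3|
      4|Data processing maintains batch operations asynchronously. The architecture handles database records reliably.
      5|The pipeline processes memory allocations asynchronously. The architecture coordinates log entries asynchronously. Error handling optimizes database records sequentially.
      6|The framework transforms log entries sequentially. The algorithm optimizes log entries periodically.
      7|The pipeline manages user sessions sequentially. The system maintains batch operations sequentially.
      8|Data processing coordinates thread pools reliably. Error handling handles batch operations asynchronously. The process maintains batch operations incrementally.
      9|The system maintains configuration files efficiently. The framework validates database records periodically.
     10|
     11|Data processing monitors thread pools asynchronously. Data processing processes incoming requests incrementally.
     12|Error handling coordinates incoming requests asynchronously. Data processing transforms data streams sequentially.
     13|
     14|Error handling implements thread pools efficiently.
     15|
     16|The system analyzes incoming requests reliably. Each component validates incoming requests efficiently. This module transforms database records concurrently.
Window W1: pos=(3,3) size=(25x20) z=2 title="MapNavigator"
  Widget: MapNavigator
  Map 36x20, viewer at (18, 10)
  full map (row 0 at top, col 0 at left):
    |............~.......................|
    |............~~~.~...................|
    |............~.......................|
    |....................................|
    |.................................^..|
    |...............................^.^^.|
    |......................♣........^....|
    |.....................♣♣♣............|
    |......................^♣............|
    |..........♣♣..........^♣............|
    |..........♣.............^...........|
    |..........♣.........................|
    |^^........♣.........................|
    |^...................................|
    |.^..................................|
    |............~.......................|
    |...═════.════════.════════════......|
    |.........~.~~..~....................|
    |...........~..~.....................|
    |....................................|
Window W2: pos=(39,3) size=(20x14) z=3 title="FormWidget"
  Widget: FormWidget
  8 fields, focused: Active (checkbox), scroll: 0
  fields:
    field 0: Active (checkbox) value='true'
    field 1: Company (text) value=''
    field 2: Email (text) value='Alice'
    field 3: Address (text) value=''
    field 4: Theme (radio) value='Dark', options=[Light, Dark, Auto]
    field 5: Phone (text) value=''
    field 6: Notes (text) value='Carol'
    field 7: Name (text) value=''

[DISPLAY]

.................┃ramework an┃> Active:  
.................┃           ┃  Company: 
.................┃processing ┃  Email:   
.................┃───────────┃  Address: 
.........♣.......┃     Save C┃  Theme:   
........♣♣♣......┃ This canno┃  Phone:   
.........^♣......┃  [Yes]  No┃  Notes:   
.........^♣......┃───────────┃  Name:    
.....@.....^.....┃           ┃           
.................┃processing ┃           
.................┃ handling c┗━━━━━━━━━━━
.................┃                       
.................┃ handling implements th
.................┃━━━━━━━━━━━━━━━━━━━━━━━
════.════════════┃                       
..~..............┃                       


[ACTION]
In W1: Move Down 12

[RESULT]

.................┃ramework an┃> Active:  
.................┃           ┃  Company: 
.................┃processing ┃  Email:   
.................┃───────────┃  Address: 
.................┃     Save C┃  Theme:   
════.════════════┃ This canno┃  Phone:   
..~..............┃  [Yes]  No┃  Notes:   
.~...............┃───────────┃  Name:    
.....@...........┃           ┃           
                 ┃processing ┃           
                 ┃ handling c┗━━━━━━━━━━━
                 ┃                       
                 ┃ handling implements th
                 ┃━━━━━━━━━━━━━━━━━━━━━━━
                 ┃                       
                 ┃                       


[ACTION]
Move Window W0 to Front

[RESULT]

............┃The framework analyzes memor
............┃                            
............┃Data processing maintains ba
............┃The ┌───────────────────────
............┃The │     Save Changes?     
════.═══════┃The │ This cannot be undone.
..~.........┃Data│  [Yes]  No   Cancel   
.~..........┃The └───────────────────────
.....@......┃                            
            ┃Data processing monitors thr
            ┃Error handling coordinates i
            ┃                            
            ┃Error handling implements th
            ┗━━━━━━━━━━━━━━━━━━━━━━━━━━━━
                 ┃                       
                 ┃                       


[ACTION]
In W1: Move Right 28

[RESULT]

......      ┃The framework analyzes memor
......      ┃                            
......      ┃Data processing maintains ba
......      ┃The ┌───────────────────────
......      ┃The │     Save Changes?     
......      ┃The │ This cannot be undone.
......      ┃Data│  [Yes]  No   Cancel   
......      ┃The └───────────────────────
.....@      ┃                            
            ┃Data processing monitors thr
            ┃Error handling coordinates i
            ┃                            
            ┃Error handling implements th
            ┗━━━━━━━━━━━━━━━━━━━━━━━━━━━━
                 ┃                       
                 ┃                       
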